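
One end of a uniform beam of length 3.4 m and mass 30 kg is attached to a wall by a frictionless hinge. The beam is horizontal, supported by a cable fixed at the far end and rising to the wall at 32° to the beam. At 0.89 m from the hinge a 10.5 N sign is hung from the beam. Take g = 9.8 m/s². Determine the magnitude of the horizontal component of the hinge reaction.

Take torques about the hinge: T sin 32° · 3.4 = 30×9.8×1.7 + 10.5×0.89 = 509.15 N·m.
So T = 509.15 / (0.5299 × 3.4) = 282.59 N.
ΣF_x = 0: H_x = T cos 32° = 239.65 N.

H_x ≈ 240 N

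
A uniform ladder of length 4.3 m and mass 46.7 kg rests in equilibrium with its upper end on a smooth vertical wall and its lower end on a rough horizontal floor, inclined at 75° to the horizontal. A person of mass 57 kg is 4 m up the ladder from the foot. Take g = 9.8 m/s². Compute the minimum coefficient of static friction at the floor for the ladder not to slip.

ΣF_y = 0: N_floor = 46.7×9.8 + 57×9.8 = 1016.3 N.
Torques about the foot: N_wall · 4.3 sin 75° = 46.7×9.8×2.15 cos 75° + 57×9.8×4 cos 75° → N_wall = 200.55 N.
ΣF_x = 0: f_floor = N_wall = 200.55 N.
μ_min = f_floor / N_floor = 200.55 / 1016.3 = 0.1973.

μ_min ≈ 0.197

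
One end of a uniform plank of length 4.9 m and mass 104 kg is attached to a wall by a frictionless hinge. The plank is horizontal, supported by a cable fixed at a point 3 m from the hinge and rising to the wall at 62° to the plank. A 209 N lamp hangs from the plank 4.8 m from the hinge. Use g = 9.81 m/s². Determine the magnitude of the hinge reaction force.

|H| ≈ 624 N

Take torques about the hinge: T sin 62° · 3 = 104×9.81×2.45 + 209×4.8 = 3502.8 N·m.
So T = 3502.8 / (0.8829 × 3) = 1322.4 N.
ΣF_x = 0: H_x = T cos 62° = 620.82 N.
ΣF_y = 0: H_y = (104×9.81 + 209) − T sin 62° = 1229.2 − 1167.6 = 61.644 N.
|H| = √(H_x² + H_y²) = √((620.82)² + (61.644)²) = 623.87 N.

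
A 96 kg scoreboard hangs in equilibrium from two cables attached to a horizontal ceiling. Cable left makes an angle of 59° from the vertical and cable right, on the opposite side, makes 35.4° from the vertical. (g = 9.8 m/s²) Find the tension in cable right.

Angles from the horizontal: cable left is 90° − 59° = 31°, cable right is 90° − 35.4° = 54.6°.
Weight W = 96 × 9.8 = 940.8 N acts straight down.
Horizontal: T_left cos 31° = T_right cos 54.6°  →  T_left = 0.6758 T_right.
Vertical: T_left sin 31° + T_right sin 54.6° = 940.8.
Substituting the horizontal relation into the vertical equation gives 1.163 T_right = 940.8, so T_right = 808.8 N.

T_right ≈ 809 N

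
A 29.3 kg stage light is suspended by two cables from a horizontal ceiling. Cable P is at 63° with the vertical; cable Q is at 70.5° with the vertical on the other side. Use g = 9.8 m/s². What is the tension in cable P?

T_P ≈ 373 N

Angles from the horizontal: cable P is 90° − 63° = 27°, cable Q is 90° − 70.5° = 19.5°.
Weight W = 29.3 × 9.8 = 287.1 N acts straight down.
Horizontal: T_P cos 27° = T_Q cos 19.5°  →  T_Q = 0.9452 T_P.
Vertical: T_P sin 27° + T_Q sin 19.5° = 287.1.
Substituting the horizontal relation into the vertical equation gives 0.7695 T_P = 287.1, so T_P = 373.1 N.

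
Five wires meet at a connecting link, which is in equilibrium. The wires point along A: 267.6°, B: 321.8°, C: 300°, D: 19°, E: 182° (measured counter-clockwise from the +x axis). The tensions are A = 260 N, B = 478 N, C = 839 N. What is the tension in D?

Resolve: ΣF_x = 260 cos 267.6° + 478 cos 321.8° + 839 cos 300° + T_D cos 19° + T_E cos 182° = 0.
        ΣF_y = 260 sin 267.6° + 478 sin 321.8° + 839 sin 300° + T_D sin 19° + T_E sin 182° = 0.
The known terms sum to (784.3, -1282) N, so 0.9455 T_D − 0.9994 T_E = -784.3 and 0.3256 T_D − 0.0349 T_E = 1282.
Solving simultaneously: T_D = 4476 N, T_E = 5019 N.

T_D ≈ 4480 N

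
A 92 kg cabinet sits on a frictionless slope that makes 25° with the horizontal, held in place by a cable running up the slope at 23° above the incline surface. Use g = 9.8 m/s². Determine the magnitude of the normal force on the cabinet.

Take axes along and perpendicular to the incline. Weight components: W sin 25° = 381 N down-slope, W cos 25° = 817.1 N into the surface.
Along incline: T cos 23° = W sin 25° → T = 413.9 N.
Perpendicular: N = W cos 25° − T sin 23° = 655.4 N.

N ≈ 655 N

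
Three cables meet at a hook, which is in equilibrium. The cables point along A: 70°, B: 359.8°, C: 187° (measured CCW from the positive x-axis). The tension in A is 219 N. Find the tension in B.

Resolve: ΣF_x = 219 cos 70° + T_B cos 359.8° + T_C cos 187° = 0.
        ΣF_y = 219 sin 70° + T_B sin 359.8° + T_C sin 187° = 0.
The known terms sum to (74.9, 205.8) N, so 1.0000 T_B − 0.9925 T_C = -74.9 and -0.0035 T_B − 0.1219 T_C = -205.8.
Solving simultaneously: T_B = 1557 N, T_C = 1644 N.

T_B ≈ 1560 N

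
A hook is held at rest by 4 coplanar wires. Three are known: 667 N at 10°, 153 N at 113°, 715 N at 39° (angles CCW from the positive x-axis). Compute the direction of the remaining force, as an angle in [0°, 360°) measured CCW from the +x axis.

Sum the known components: ΣF_x = 1153 N, ΣF_y = 706.6 N.
For equilibrium the remaining force must supply (−ΣF_x, −ΣF_y) = (-1153, -706.6) N.
Magnitude = √((-1153)² + (-706.6)²) = 1352 N; direction = atan2(-706.6, -1153) = 211.5°.

θ ≈ 212°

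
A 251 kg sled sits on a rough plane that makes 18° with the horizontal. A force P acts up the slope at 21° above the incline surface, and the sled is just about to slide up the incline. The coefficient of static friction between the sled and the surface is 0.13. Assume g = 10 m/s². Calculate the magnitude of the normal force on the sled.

N ≈ 1990 N

On the verge of sliding up the incline, friction equals μN and acts down the slope.
Perpendicular: N + P sin 21° = W cos 18° = 2387 N.
Along incline: P cos 21° = W sin 18° + μN  with W sin 18° = 775.6 N.
Solving the pair for P and N: P = 1108 N, N = 1990 N (and f = μN = 258.7 N).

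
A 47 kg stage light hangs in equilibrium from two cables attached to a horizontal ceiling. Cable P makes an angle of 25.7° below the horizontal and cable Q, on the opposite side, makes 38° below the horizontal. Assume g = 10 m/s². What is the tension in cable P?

T_P ≈ 413 N

Weight W = 47 × 10 = 470 N acts straight down.
Horizontal: T_P cos 25.7° = T_Q cos 38°  →  T_Q = 1.143 T_P.
Vertical: T_P sin 25.7° + T_Q sin 38° = 470.
Substituting the horizontal relation into the vertical equation gives 1.138 T_P = 470, so T_P = 413.1 N.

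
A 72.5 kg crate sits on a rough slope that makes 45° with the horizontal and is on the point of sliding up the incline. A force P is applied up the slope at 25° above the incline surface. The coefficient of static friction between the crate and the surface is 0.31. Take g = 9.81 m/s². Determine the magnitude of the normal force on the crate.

N ≈ 235 N

On the verge of sliding up the incline, friction equals μN and acts down the slope.
Perpendicular: N + P sin 25° = W cos 45° = 502.9 N.
Along incline: P cos 25° = W sin 45° + μN  with W sin 45° = 502.9 N.
Solving the pair for P and N: P = 635.1 N, N = 234.5 N (and f = μN = 72.7 N).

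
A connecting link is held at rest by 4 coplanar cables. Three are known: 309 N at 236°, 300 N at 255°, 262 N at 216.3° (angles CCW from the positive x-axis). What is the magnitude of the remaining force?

F ≈ 839 N

Sum the known components: ΣF_x = -461.6 N, ΣF_y = -701.1 N.
For equilibrium the remaining force must supply (−ΣF_x, −ΣF_y) = (461.6, 701.1) N.
Magnitude = √((461.6)² + (701.1)²) = 839.4 N; direction = atan2(701.1, 461.6) = 56.6°.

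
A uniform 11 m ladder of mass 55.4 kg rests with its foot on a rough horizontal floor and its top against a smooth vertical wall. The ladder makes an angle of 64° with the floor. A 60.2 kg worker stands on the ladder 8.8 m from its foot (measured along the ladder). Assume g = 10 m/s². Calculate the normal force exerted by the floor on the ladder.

N_floor ≈ 1160 N

ΣF_y = 0: N_floor = 55.4×10 + 60.2×10 = 1156 N.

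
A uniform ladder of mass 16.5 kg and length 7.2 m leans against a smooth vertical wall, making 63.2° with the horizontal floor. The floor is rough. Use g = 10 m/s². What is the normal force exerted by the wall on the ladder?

Torques about the foot: N_wall · 7.2 sin 63.2° = 16.5×10×3.6 cos 63.2° → N_wall = 41.674 N.

N_wall ≈ 41.7 N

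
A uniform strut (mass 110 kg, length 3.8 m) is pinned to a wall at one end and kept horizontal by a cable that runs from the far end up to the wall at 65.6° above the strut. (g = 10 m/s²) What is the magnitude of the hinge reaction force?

Take torques about the hinge: T sin 65.6° · 3.8 = 110×10×1.9 = 2090 N·m.
So T = 2090 / (0.9107 × 3.8) = 603.94 N.
ΣF_x = 0: H_x = T cos 65.6° = 249.49 N.
ΣF_y = 0: H_y = (110×10) − T sin 65.6° = 1100 − 550 = 550 N.
|H| = √(H_x² + H_y²) = √((249.49)² + (550)²) = 603.94 N.

|H| ≈ 604 N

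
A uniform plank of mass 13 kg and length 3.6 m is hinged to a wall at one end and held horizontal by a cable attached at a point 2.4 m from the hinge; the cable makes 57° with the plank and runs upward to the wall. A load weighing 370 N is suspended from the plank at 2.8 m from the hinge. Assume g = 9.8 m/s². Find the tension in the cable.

T ≈ 629 N

Take torques about the hinge: T sin 57° · 2.4 = 13×9.8×1.8 + 370×2.8 = 1265.3 N·m.
So T = 1265.3 / (0.8387 × 2.4) = 628.63 N.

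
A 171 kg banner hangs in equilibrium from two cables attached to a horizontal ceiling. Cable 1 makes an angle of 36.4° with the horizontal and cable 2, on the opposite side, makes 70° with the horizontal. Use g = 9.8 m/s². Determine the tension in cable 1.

Weight W = 171 × 9.8 = 1676 N acts straight down.
Horizontal: T_1 cos 36.4° = T_2 cos 70°  →  T_2 = 2.353 T_1.
Vertical: T_1 sin 36.4° + T_2 sin 70° = 1676.
Substituting the horizontal relation into the vertical equation gives 2.805 T_1 = 1676, so T_1 = 597.5 N.

T_1 ≈ 597 N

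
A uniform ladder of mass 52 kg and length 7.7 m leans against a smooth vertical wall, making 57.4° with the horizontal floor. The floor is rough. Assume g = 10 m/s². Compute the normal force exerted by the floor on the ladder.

N_floor ≈ 520 N

ΣF_y = 0: N_floor = 52×10 = 520 N.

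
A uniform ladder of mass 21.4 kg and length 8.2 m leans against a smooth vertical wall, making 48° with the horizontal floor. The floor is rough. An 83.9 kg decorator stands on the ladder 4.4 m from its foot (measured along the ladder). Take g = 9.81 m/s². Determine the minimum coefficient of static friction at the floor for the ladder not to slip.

μ_min ≈ 0.476

ΣF_y = 0: N_floor = 21.4×9.81 + 83.9×9.81 = 1033 N.
Torques about the foot: N_wall · 8.2 sin 48° = 21.4×9.81×4.1 cos 48° + 83.9×9.81×4.4 cos 48° → N_wall = 492.17 N.
ΣF_x = 0: f_floor = N_wall = 492.17 N.
μ_min = f_floor / N_floor = 492.17 / 1033 = 0.4764.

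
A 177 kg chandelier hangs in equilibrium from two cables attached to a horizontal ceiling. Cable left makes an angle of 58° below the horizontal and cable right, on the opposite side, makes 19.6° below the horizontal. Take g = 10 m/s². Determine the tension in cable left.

Weight W = 177 × 10 = 1770 N acts straight down.
Horizontal: T_left cos 58° = T_right cos 19.6°  →  T_right = 0.5625 T_left.
Vertical: T_left sin 58° + T_right sin 19.6° = 1770.
Substituting the horizontal relation into the vertical equation gives 1.037 T_left = 1770, so T_left = 1707 N.

T_left ≈ 1710 N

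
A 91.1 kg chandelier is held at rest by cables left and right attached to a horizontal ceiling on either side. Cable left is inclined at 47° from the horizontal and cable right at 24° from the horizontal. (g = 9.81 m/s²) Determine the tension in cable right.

Weight W = 91.1 × 9.81 = 893.7 N acts straight down.
Horizontal: T_left cos 47° = T_right cos 24°  →  T_left = 1.34 T_right.
Vertical: T_left sin 47° + T_right sin 24° = 893.7.
Substituting the horizontal relation into the vertical equation gives 1.386 T_right = 893.7, so T_right = 644.6 N.

T_right ≈ 645 N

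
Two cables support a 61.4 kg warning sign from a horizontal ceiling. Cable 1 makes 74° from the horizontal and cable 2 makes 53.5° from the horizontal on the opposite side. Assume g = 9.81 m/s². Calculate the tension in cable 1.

T_1 ≈ 452 N

Weight W = 61.4 × 9.81 = 602.3 N acts straight down.
Horizontal: T_1 cos 74° = T_2 cos 53.5°  →  T_2 = 0.4634 T_1.
Vertical: T_1 sin 74° + T_2 sin 53.5° = 602.3.
Substituting the horizontal relation into the vertical equation gives 1.334 T_1 = 602.3, so T_1 = 451.6 N.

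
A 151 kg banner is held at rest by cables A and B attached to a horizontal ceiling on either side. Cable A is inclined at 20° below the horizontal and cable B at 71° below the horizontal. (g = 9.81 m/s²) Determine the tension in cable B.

Weight W = 151 × 9.81 = 1481 N acts straight down.
Horizontal: T_A cos 20° = T_B cos 71°  →  T_A = 0.3465 T_B.
Vertical: T_A sin 20° + T_B sin 71° = 1481.
Substituting the horizontal relation into the vertical equation gives 1.064 T_B = 1481, so T_B = 1392 N.

T_B ≈ 1390 N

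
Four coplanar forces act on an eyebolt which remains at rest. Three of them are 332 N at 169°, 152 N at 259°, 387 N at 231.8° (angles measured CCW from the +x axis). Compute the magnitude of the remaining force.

F ≈ 711 N

Sum the known components: ΣF_x = -594.2 N, ΣF_y = -390 N.
For equilibrium the remaining force must supply (−ΣF_x, −ΣF_y) = (594.2, 390) N.
Magnitude = √((594.2)² + (390)²) = 710.8 N; direction = atan2(390, 594.2) = 33.3°.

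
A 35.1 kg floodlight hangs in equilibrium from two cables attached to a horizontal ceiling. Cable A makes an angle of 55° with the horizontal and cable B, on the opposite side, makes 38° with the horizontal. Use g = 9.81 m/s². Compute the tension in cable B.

Weight W = 35.1 × 9.81 = 344.3 N acts straight down.
Horizontal: T_A cos 55° = T_B cos 38°  →  T_A = 1.374 T_B.
Vertical: T_A sin 55° + T_B sin 38° = 344.3.
Substituting the horizontal relation into the vertical equation gives 1.741 T_B = 344.3, so T_B = 197.8 N.

T_B ≈ 198 N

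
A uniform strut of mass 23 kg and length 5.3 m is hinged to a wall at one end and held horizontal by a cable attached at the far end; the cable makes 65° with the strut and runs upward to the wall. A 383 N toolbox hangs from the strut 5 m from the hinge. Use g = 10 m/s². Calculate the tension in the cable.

T ≈ 526 N

Take torques about the hinge: T sin 65° · 5.3 = 23×10×2.65 + 383×5 = 2524.5 N·m.
So T = 2524.5 / (0.9063 × 5.3) = 525.56 N.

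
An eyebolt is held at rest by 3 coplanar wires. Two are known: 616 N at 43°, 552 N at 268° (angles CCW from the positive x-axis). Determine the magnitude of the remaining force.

Sum the known components: ΣF_x = 431.2 N, ΣF_y = -131.6 N.
For equilibrium the remaining force must supply (−ΣF_x, −ΣF_y) = (-431.2, 131.6) N.
Magnitude = √((-431.2)² + (131.6)²) = 450.9 N; direction = atan2(131.6, -431.2) = 163.0°.

F ≈ 451 N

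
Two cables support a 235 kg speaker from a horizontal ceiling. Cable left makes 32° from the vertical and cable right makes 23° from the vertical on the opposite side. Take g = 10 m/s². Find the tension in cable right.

Angles from the horizontal: cable left is 90° − 32° = 58°, cable right is 90° − 23° = 67°.
Weight W = 235 × 10 = 2350 N acts straight down.
Horizontal: T_left cos 58° = T_right cos 67°  →  T_left = 0.7373 T_right.
Vertical: T_left sin 58° + T_right sin 67° = 2350.
Substituting the horizontal relation into the vertical equation gives 1.546 T_right = 2350, so T_right = 1520 N.

T_right ≈ 1520 N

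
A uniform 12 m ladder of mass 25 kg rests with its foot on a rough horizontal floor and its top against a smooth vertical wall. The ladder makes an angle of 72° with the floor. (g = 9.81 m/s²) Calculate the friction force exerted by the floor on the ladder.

f ≈ 39.8 N

Torques about the foot: N_wall · 12 sin 72° = 25×9.81×6 cos 72° → N_wall = 39.843 N.
ΣF_x = 0: f_floor = N_wall = 39.843 N.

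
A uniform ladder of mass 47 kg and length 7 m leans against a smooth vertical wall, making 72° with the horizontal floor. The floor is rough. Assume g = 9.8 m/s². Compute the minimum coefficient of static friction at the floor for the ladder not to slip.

μ_min ≈ 0.162

ΣF_y = 0: N_floor = 47×9.8 = 460.6 N.
Torques about the foot: N_wall · 7 sin 72° = 47×9.8×3.5 cos 72° → N_wall = 74.829 N.
ΣF_x = 0: f_floor = N_wall = 74.829 N.
μ_min = f_floor / N_floor = 74.829 / 460.6 = 0.1625.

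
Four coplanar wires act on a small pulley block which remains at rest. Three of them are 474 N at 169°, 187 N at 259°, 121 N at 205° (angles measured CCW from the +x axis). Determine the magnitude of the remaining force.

F ≈ 627 N

Sum the known components: ΣF_x = -610.6 N, ΣF_y = -144.3 N.
For equilibrium the remaining force must supply (−ΣF_x, −ΣF_y) = (610.6, 144.3) N.
Magnitude = √((610.6)² + (144.3)²) = 627.4 N; direction = atan2(144.3, 610.6) = 13.3°.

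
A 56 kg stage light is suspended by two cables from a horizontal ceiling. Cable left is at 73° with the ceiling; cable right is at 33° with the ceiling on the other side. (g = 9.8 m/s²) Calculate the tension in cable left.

T_left ≈ 479 N

Weight W = 56 × 9.8 = 548.8 N acts straight down.
Horizontal: T_left cos 73° = T_right cos 33°  →  T_right = 0.3486 T_left.
Vertical: T_left sin 73° + T_right sin 33° = 548.8.
Substituting the horizontal relation into the vertical equation gives 1.146 T_left = 548.8, so T_left = 478.8 N.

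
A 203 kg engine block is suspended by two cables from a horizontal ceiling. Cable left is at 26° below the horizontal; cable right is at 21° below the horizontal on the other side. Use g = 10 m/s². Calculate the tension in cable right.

T_right ≈ 2490 N

Weight W = 203 × 10 = 2030 N acts straight down.
Horizontal: T_left cos 26° = T_right cos 21°  →  T_left = 1.039 T_right.
Vertical: T_left sin 26° + T_right sin 21° = 2030.
Substituting the horizontal relation into the vertical equation gives 0.8137 T_right = 2030, so T_right = 2495 N.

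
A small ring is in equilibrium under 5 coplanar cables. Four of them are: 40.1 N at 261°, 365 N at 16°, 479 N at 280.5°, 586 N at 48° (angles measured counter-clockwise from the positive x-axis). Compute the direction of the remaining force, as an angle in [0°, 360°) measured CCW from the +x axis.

θ ≈ 182°

Sum the known components: ΣF_x = 824 N, ΣF_y = 25.51 N.
For equilibrium the remaining force must supply (−ΣF_x, −ΣF_y) = (-824, -25.51) N.
Magnitude = √((-824)² + (-25.51)²) = 824.4 N; direction = atan2(-25.51, -824) = 181.8°.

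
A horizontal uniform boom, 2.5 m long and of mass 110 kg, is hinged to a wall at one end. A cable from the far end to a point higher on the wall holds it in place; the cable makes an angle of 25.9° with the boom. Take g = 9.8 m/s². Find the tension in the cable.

T ≈ 1230 N

Take torques about the hinge: T sin 25.9° · 2.5 = 110×9.8×1.25 = 1347.5 N·m.
So T = 1347.5 / (0.4368 × 2.5) = 1234 N.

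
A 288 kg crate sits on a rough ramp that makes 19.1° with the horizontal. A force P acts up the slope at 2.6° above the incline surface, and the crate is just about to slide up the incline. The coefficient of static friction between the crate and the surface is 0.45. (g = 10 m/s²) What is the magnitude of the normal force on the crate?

N ≈ 2630 N

On the verge of sliding up the incline, friction equals μN and acts down the slope.
Perpendicular: N + P sin 2.6° = W cos 19.1° = 2721 N.
Along incline: P cos 2.6° = W sin 19.1° + μN  with W sin 19.1° = 942.4 N.
Solving the pair for P and N: P = 2126 N, N = 2625 N (and f = μN = 1181 N).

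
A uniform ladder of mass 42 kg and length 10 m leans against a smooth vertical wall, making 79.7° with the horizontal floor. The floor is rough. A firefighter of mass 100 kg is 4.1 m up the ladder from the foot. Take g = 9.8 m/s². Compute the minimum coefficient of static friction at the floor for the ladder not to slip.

ΣF_y = 0: N_floor = 42×9.8 + 100×9.8 = 1391.6 N.
Torques about the foot: N_wall · 10 sin 79.7° = 42×9.8×5 cos 79.7° + 100×9.8×4.1 cos 79.7° → N_wall = 110.42 N.
ΣF_x = 0: f_floor = N_wall = 110.42 N.
μ_min = f_floor / N_floor = 110.42 / 1391.6 = 0.07935.

μ_min ≈ 0.0793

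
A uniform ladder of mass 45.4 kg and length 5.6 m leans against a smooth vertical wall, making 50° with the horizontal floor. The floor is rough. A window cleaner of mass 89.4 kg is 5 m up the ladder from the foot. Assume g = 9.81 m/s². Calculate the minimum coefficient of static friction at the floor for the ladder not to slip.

ΣF_y = 0: N_floor = 45.4×9.81 + 89.4×9.81 = 1322.4 N.
Torques about the foot: N_wall · 5.6 sin 50° = 45.4×9.81×2.8 cos 50° + 89.4×9.81×5 cos 50° → N_wall = 843.91 N.
ΣF_x = 0: f_floor = N_wall = 843.91 N.
μ_min = f_floor / N_floor = 843.91 / 1322.4 = 0.6382.

μ_min ≈ 0.638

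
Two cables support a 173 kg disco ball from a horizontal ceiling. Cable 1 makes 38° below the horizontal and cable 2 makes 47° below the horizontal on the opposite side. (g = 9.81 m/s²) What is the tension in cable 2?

Weight W = 173 × 9.81 = 1697 N acts straight down.
Horizontal: T_1 cos 38° = T_2 cos 47°  →  T_1 = 0.8655 T_2.
Vertical: T_1 sin 38° + T_2 sin 47° = 1697.
Substituting the horizontal relation into the vertical equation gives 1.264 T_2 = 1697, so T_2 = 1342 N.

T_2 ≈ 1340 N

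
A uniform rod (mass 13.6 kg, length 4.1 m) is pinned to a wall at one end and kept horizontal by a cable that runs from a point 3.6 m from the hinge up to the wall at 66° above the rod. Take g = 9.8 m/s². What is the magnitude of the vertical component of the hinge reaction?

Take torques about the hinge: T sin 66° · 3.6 = 13.6×9.8×2.05 = 273.22 N·m.
So T = 273.22 / (0.9135 × 3.6) = 83.078 N.
ΣF_y = 0: H_y = (13.6×9.8) − T sin 66° = 133.28 − 75.896 = 57.384 N.

|H_y| ≈ 57.4 N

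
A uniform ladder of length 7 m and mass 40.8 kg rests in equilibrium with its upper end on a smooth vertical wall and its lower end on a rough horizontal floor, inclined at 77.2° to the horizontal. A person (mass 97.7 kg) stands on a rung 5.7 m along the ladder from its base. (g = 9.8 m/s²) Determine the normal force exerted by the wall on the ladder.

Torques about the foot: N_wall · 7 sin 77.2° = 40.8×9.8×3.5 cos 77.2° + 97.7×9.8×5.7 cos 77.2° → N_wall = 222.55 N.

N_wall ≈ 223 N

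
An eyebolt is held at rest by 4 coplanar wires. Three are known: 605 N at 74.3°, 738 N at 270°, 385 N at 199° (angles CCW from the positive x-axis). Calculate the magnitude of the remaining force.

F ≈ 345 N

Sum the known components: ΣF_x = -200.3 N, ΣF_y = -280.9 N.
For equilibrium the remaining force must supply (−ΣF_x, −ΣF_y) = (200.3, 280.9) N.
Magnitude = √((200.3)² + (280.9)²) = 345 N; direction = atan2(280.9, 200.3) = 54.5°.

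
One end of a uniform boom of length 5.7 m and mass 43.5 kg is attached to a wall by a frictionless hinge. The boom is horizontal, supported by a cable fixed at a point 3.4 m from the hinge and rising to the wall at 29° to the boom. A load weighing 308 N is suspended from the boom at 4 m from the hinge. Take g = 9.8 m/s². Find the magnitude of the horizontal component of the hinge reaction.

Take torques about the hinge: T sin 29° · 3.4 = 43.5×9.8×2.85 + 308×4 = 2447 N·m.
So T = 2447 / (0.4848 × 3.4) = 1484.5 N.
ΣF_x = 0: H_x = T cos 29° = 1298.4 N.

H_x ≈ 1300 N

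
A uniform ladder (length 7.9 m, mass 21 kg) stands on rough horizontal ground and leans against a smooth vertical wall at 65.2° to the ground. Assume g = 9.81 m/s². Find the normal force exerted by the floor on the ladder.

N_floor ≈ 206 N

ΣF_y = 0: N_floor = 21×9.81 = 206.01 N.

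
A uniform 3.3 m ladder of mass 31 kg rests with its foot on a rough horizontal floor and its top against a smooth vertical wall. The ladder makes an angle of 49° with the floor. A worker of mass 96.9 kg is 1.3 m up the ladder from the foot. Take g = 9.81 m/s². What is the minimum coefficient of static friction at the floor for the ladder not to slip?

ΣF_y = 0: N_floor = 31×9.81 + 96.9×9.81 = 1254.7 N.
Torques about the foot: N_wall · 3.3 sin 49° = 31×9.81×1.65 cos 49° + 96.9×9.81×1.3 cos 49° → N_wall = 457.71 N.
ΣF_x = 0: f_floor = N_wall = 457.71 N.
μ_min = f_floor / N_floor = 457.71 / 1254.7 = 0.3648.

μ_min ≈ 0.365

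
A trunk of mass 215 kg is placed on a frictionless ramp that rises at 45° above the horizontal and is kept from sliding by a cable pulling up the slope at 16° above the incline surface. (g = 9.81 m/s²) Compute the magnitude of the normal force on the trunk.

N ≈ 1060 N

Take axes along and perpendicular to the incline. Weight components: W sin 45° = 1491 N down-slope, W cos 45° = 1491 N into the surface.
Along incline: T cos 16° = W sin 45° → T = 1551 N.
Perpendicular: N = W cos 45° − T sin 16° = 1064 N.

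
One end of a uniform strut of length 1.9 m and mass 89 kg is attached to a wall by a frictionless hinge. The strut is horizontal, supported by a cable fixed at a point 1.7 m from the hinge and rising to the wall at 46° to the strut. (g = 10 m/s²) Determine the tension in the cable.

T ≈ 691 N

Take torques about the hinge: T sin 46° · 1.7 = 89×10×0.95 = 845.5 N·m.
So T = 845.5 / (0.7193 × 1.7) = 691.4 N.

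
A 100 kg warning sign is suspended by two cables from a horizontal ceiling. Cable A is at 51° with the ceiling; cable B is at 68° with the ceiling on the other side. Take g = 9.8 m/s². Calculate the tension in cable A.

Weight W = 100 × 9.8 = 980 N acts straight down.
Horizontal: T_A cos 51° = T_B cos 68°  →  T_B = 1.68 T_A.
Vertical: T_A sin 51° + T_B sin 68° = 980.
Substituting the horizontal relation into the vertical equation gives 2.335 T_A = 980, so T_A = 419.7 N.

T_A ≈ 420 N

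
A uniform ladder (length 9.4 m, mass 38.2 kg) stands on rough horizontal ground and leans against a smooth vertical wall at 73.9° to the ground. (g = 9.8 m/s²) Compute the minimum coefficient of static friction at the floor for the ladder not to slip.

ΣF_y = 0: N_floor = 38.2×9.8 = 374.36 N.
Torques about the foot: N_wall · 9.4 sin 73.9° = 38.2×9.8×4.7 cos 73.9° → N_wall = 54.027 N.
ΣF_x = 0: f_floor = N_wall = 54.027 N.
μ_min = f_floor / N_floor = 54.027 / 374.36 = 0.1443.

μ_min ≈ 0.144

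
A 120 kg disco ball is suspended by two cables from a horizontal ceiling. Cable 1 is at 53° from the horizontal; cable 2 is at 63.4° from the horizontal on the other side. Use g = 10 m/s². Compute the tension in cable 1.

Weight W = 120 × 10 = 1200 N acts straight down.
Horizontal: T_1 cos 53° = T_2 cos 63.4°  →  T_2 = 1.344 T_1.
Vertical: T_1 sin 53° + T_2 sin 63.4° = 1200.
Substituting the horizontal relation into the vertical equation gives 2 T_1 = 1200, so T_1 = 599.9 N.

T_1 ≈ 600 N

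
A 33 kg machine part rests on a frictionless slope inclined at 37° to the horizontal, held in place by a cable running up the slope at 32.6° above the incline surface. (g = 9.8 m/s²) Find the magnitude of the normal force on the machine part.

N ≈ 134 N

Take axes along and perpendicular to the incline. Weight components: W sin 37° = 194.6 N down-slope, W cos 37° = 258.3 N into the surface.
Along incline: T cos 32.6° = W sin 37° → T = 231 N.
Perpendicular: N = W cos 37° − T sin 32.6° = 133.8 N.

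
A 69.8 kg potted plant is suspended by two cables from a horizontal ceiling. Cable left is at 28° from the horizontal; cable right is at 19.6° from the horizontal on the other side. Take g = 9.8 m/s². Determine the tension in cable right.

Weight W = 69.8 × 9.8 = 684 N acts straight down.
Horizontal: T_left cos 28° = T_right cos 19.6°  →  T_left = 1.067 T_right.
Vertical: T_left sin 28° + T_right sin 19.6° = 684.
Substituting the horizontal relation into the vertical equation gives 0.8364 T_right = 684, so T_right = 817.9 N.

T_right ≈ 818 N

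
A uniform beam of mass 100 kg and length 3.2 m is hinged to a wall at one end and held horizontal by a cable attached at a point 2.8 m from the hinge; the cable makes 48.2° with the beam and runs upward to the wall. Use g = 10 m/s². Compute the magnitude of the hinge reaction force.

|H| ≈ 667 N

Take torques about the hinge: T sin 48.2° · 2.8 = 100×10×1.6 = 1600 N·m.
So T = 1600 / (0.7455 × 2.8) = 766.53 N.
ΣF_x = 0: H_x = T cos 48.2° = 510.92 N.
ΣF_y = 0: H_y = (100×10) − T sin 48.2° = 1000 − 571.43 = 428.57 N.
|H| = √(H_x² + H_y²) = √((510.92)² + (428.57)²) = 666.86 N.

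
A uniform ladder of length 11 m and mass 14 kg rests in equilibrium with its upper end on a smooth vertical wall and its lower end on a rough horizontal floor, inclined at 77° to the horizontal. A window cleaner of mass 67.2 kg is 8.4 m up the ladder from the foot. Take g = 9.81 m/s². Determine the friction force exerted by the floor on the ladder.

Torques about the foot: N_wall · 11 sin 77° = 14×9.81×5.5 cos 77° + 67.2×9.81×8.4 cos 77° → N_wall = 132.08 N.
ΣF_x = 0: f_floor = N_wall = 132.08 N.

f ≈ 132 N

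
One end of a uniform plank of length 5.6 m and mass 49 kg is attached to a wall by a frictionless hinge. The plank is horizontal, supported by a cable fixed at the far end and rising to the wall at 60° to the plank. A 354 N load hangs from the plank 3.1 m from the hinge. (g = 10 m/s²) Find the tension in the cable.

Take torques about the hinge: T sin 60° · 5.6 = 49×10×2.8 + 354×3.1 = 2469.4 N·m.
So T = 2469.4 / (0.8660 × 5.6) = 509.18 N.

T ≈ 509 N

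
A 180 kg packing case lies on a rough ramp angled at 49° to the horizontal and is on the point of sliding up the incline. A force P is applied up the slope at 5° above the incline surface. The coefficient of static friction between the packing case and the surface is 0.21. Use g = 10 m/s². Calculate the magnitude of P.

On the verge of sliding up the incline, friction equals μN and acts down the slope.
Perpendicular: N + P sin 5° = W cos 49° = 1181 N.
Along incline: P cos 5° = W sin 49° + μN  with W sin 49° = 1358 N.
Solving the pair for P and N: P = 1584 N, N = 1043 N (and f = μN = 219 N).

P ≈ 1580 N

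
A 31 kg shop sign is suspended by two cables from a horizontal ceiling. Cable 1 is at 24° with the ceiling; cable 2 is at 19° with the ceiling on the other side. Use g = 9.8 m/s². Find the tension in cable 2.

Weight W = 31 × 9.8 = 303.8 N acts straight down.
Horizontal: T_1 cos 24° = T_2 cos 19°  →  T_1 = 1.035 T_2.
Vertical: T_1 sin 24° + T_2 sin 19° = 303.8.
Substituting the horizontal relation into the vertical equation gives 0.7465 T_2 = 303.8, so T_2 = 406.9 N.

T_2 ≈ 407 N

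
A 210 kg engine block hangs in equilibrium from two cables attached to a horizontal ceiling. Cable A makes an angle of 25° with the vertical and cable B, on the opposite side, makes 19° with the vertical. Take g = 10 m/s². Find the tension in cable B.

Angles from the horizontal: cable A is 90° − 25° = 65°, cable B is 90° − 19° = 71°.
Weight W = 210 × 10 = 2100 N acts straight down.
Horizontal: T_A cos 65° = T_B cos 71°  →  T_A = 0.7704 T_B.
Vertical: T_A sin 65° + T_B sin 71° = 2100.
Substituting the horizontal relation into the vertical equation gives 1.644 T_B = 2100, so T_B = 1278 N.

T_B ≈ 1280 N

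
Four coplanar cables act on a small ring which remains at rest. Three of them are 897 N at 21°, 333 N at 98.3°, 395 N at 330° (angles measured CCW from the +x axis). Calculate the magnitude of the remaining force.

Sum the known components: ΣF_x = 1131 N, ΣF_y = 453.5 N.
For equilibrium the remaining force must supply (−ΣF_x, −ΣF_y) = (-1131, -453.5) N.
Magnitude = √((-1131)² + (-453.5)²) = 1219 N; direction = atan2(-453.5, -1131) = 201.8°.

F ≈ 1220 N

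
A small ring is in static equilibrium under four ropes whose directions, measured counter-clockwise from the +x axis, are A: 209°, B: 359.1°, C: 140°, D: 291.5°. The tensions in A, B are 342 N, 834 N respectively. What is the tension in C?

T_C ≈ 905 N

Resolve: ΣF_x = 342 cos 209° + 834 cos 359.1° + T_C cos 140° + T_D cos 291.5° = 0.
        ΣF_y = 342 sin 209° + 834 sin 359.1° + T_C sin 140° + T_D sin 291.5° = 0.
The known terms sum to (534.8, -178.9) N, so -0.7660 T_C + 0.3665 T_D = -534.8 and 0.6428 T_C − 0.9304 T_D = 178.9.
Solving simultaneously: T_C = 905.4 N, T_D = 433.2 N.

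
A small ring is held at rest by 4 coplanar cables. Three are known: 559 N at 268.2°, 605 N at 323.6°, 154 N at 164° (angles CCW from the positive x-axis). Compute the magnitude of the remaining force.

Sum the known components: ΣF_x = 321.4 N, ΣF_y = -875.3 N.
For equilibrium the remaining force must supply (−ΣF_x, −ΣF_y) = (-321.4, 875.3) N.
Magnitude = √((-321.4)² + (875.3)²) = 932.4 N; direction = atan2(875.3, -321.4) = 110.2°.

F ≈ 932 N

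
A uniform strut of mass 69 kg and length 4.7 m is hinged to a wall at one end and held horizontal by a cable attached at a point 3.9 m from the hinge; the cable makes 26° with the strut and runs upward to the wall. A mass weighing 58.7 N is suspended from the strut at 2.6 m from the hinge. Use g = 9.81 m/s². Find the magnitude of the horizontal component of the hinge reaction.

Take torques about the hinge: T sin 26° · 3.9 = 69×9.81×2.35 + 58.7×2.6 = 1743.3 N·m.
So T = 1743.3 / (0.4384 × 3.9) = 1019.7 N.
ΣF_x = 0: H_x = T cos 26° = 916.49 N.

H_x ≈ 916 N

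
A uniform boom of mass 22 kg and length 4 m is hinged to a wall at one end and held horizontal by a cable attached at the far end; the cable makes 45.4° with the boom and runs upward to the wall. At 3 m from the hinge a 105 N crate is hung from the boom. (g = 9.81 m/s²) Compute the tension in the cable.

Take torques about the hinge: T sin 45.4° · 4 = 22×9.81×2 + 105×3 = 746.64 N·m.
So T = 746.64 / (0.7120 × 4) = 262.15 N.

T ≈ 262 N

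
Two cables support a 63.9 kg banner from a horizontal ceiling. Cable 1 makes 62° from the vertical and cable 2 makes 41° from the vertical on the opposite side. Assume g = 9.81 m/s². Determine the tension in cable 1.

Angles from the horizontal: cable 1 is 90° − 62° = 28°, cable 2 is 90° − 41° = 49°.
Weight W = 63.9 × 9.81 = 626.9 N acts straight down.
Horizontal: T_1 cos 28° = T_2 cos 49°  →  T_2 = 1.346 T_1.
Vertical: T_1 sin 28° + T_2 sin 49° = 626.9.
Substituting the horizontal relation into the vertical equation gives 1.485 T_1 = 626.9, so T_1 = 422.1 N.

T_1 ≈ 422 N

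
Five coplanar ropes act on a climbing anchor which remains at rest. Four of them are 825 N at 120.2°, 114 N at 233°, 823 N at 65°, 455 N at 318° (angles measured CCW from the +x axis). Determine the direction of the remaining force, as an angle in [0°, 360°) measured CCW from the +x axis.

θ ≈ 259°

Sum the known components: ΣF_x = 202.3 N, ΣF_y = 1063 N.
For equilibrium the remaining force must supply (−ΣF_x, −ΣF_y) = (-202.3, -1063) N.
Magnitude = √((-202.3)² + (-1063)²) = 1082 N; direction = atan2(-1063, -202.3) = 259.2°.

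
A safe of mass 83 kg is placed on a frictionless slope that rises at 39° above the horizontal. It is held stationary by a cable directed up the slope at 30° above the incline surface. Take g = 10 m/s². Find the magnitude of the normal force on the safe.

Take axes along and perpendicular to the incline. Weight components: W sin 39° = 522.3 N down-slope, W cos 39° = 645 N into the surface.
Along incline: T cos 30° = W sin 39° → T = 603.1 N.
Perpendicular: N = W cos 39° − T sin 30° = 343.5 N.

N ≈ 343 N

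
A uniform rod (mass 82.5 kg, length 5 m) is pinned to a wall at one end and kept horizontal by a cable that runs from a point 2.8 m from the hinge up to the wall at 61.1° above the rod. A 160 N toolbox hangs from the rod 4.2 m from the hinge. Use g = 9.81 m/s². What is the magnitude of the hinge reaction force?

Take torques about the hinge: T sin 61.1° · 2.8 = 82.5×9.81×2.5 + 160×4.2 = 2695.3 N·m.
So T = 2695.3 / (0.8755 × 2.8) = 1099.5 N.
ΣF_x = 0: H_x = T cos 61.1° = 531.39 N.
ΣF_y = 0: H_y = (82.5×9.81 + 160) − T sin 61.1° = 969.33 − 962.61 = 6.7134 N.
|H| = √(H_x² + H_y²) = √((531.39)² + (6.7134)²) = 531.43 N.

|H| ≈ 531 N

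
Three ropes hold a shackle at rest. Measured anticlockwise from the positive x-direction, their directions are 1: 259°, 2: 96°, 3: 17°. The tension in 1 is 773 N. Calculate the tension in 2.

T_2 ≈ 695 N

Resolve: ΣF_x = 773 cos 259° + T_2 cos 96° + T_3 cos 17° = 0.
        ΣF_y = 773 sin 259° + T_2 sin 96° + T_3 sin 17° = 0.
The known terms sum to (-147.5, -758.8) N, so -0.1045 T_2 + 0.9563 T_3 = 147.5 and 0.9945 T_2 + 0.2924 T_3 = 758.8.
Solving simultaneously: T_2 = 695.3 N, T_3 = 230.2 N.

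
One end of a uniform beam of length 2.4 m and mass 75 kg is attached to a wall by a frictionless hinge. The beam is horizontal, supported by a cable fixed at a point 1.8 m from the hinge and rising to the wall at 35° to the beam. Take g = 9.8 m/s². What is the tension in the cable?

Take torques about the hinge: T sin 35° · 1.8 = 75×9.8×1.2 = 882 N·m.
So T = 882 / (0.5736 × 1.8) = 854.29 N.

T ≈ 854 N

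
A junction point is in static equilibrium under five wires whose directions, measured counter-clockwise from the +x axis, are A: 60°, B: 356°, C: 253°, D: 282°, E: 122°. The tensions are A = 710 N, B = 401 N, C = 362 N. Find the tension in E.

T_E ≈ 2000 N

Resolve: ΣF_x = 710 cos 60° + 401 cos 356° + 362 cos 253° + T_D cos 282° + T_E cos 122° = 0.
        ΣF_y = 710 sin 60° + 401 sin 356° + 362 sin 253° + T_D sin 282° + T_E sin 122° = 0.
The known terms sum to (649.2, 240.7) N, so 0.2079 T_D − 0.5299 T_E = -649.2 and -0.9781 T_D + 0.8480 T_E = -240.7.
Solving simultaneously: T_D = 1983 N, T_E = 2003 N.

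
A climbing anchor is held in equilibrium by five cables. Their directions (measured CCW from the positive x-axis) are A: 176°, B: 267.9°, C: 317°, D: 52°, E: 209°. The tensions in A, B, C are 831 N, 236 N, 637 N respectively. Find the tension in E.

T_E ≈ 215 N

Resolve: ΣF_x = 831 cos 176° + 236 cos 267.9° + 637 cos 317° + T_D cos 52° + T_E cos 209° = 0.
        ΣF_y = 831 sin 176° + 236 sin 267.9° + 637 sin 317° + T_D sin 52° + T_E sin 209° = 0.
The known terms sum to (-371.8, -612.3) N, so 0.6157 T_D − 0.8746 T_E = 371.8 and 0.7880 T_D − 0.4848 T_E = 612.3.
Solving simultaneously: T_D = 909.3 N, T_E = 215.1 N.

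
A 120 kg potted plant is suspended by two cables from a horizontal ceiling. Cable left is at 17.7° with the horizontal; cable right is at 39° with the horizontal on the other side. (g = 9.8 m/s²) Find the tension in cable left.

Weight W = 120 × 9.8 = 1176 N acts straight down.
Horizontal: T_left cos 17.7° = T_right cos 39°  →  T_right = 1.226 T_left.
Vertical: T_left sin 17.7° + T_right sin 39° = 1176.
Substituting the horizontal relation into the vertical equation gives 1.075 T_left = 1176, so T_left = 1093 N.

T_left ≈ 1090 N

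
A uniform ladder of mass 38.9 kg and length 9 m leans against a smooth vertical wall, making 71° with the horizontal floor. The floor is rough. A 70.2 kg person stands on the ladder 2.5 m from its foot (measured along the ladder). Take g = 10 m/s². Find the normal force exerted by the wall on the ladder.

N_wall ≈ 134 N

Torques about the foot: N_wall · 9 sin 71° = 38.9×10×4.5 cos 71° + 70.2×10×2.5 cos 71° → N_wall = 134.12 N.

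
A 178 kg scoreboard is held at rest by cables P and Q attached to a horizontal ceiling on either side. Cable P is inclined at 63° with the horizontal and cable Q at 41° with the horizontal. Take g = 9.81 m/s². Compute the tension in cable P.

Weight W = 178 × 9.81 = 1746 N acts straight down.
Horizontal: T_P cos 63° = T_Q cos 41°  →  T_Q = 0.6015 T_P.
Vertical: T_P sin 63° + T_Q sin 41° = 1746.
Substituting the horizontal relation into the vertical equation gives 1.286 T_P = 1746, so T_P = 1358 N.

T_P ≈ 1360 N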